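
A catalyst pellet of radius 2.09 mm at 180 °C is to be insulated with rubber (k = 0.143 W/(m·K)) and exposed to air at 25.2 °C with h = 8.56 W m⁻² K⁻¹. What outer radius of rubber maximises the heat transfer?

For a sphere, r_cr = 2k_ins/h = 2·0.143/8.56 = 0.0334 m = 3.34 cm

r_cr = 3.34 cm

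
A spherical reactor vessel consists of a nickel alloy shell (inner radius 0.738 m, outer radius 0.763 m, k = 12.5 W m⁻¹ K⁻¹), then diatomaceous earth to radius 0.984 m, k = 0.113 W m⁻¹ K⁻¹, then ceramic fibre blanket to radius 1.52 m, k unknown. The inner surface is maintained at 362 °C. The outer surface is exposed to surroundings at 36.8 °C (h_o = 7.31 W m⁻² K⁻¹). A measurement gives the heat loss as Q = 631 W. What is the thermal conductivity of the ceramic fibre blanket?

ΣR = ΔT/Q = |362 − 36.8|/631 = 0.5154 K/W
Known resistances:
  R_nickel alloy = (1/0.738 − 1/0.763)/(4πk) = 0.04440/(4π·12.5) = 2.826×10^-4 K/W
  R_diatomaceous earth = (1/0.763 − 1/0.984)/(4πk) = 0.2944/(4π·0.113) = 0.2073 K/W
  R_conv,out = 1/(4πr²h) = 1/(4π·1.52²·7.31) = 0.004712 K/W
R_ceramic fibre blanket = ΣR − ΣR_known = 0.5154 − 0.2123 = 0.3031 K/W
(1/r₁−1/r₂)/(4πk) = 0.3031 ⇒ k = 0.3584/(4π·0.3031) = 0.0941 W/m·K

k = 0.0941 W/m·K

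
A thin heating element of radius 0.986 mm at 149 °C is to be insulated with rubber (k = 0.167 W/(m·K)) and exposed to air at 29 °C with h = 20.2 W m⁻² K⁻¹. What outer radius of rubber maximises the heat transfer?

r_cr = 0.827 cm

For a cylinder, r_cr = k_ins/h = 0.167/20.2 = 0.00827 m = 0.827 cm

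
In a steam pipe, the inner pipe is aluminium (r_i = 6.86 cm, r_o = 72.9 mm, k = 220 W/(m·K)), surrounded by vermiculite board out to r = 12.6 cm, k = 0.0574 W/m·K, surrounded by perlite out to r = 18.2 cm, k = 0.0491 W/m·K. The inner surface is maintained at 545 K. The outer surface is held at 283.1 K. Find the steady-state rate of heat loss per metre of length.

Q' = 96.7 W/m

Series thermal resistances, inner to outer:
  R'_aluminium = ln(0.0729/0.0686)/(2πk) = 0.06080/(2π·220) = 4.398×10^-5 m·K/W
  R'_vermiculite board = ln(0.126/0.0729)/(2πk) = 0.5472/(2π·0.0574) = 1.517 m·K/W
  R'_perlite = ln(0.182/0.126)/(2πk) = 0.3677/(2π·0.0491) = 1.192 m·K/W
ΣR = 4.398×10^-5 + 1.517 + 1.192 = 2.709 m·K/W
Q' = ΔT/ΣR = (545 K − 283.1 K)/2.709 = 96.7 W/m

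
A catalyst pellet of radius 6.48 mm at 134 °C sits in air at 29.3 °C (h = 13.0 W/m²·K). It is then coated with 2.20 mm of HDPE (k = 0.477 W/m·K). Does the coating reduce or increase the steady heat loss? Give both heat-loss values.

Critical radius for a sphere: r_cr = 2k/h = 0.0734 m = 7.34 cm.
Outer radius after coating: r₂ = 0.00648 + 0.00220 = 0.00868 m.
Since r₁ < r_cr and r₂ ≤ r_cr, the coating moves toward the maximum at r_cr — heat loss rises.
Bare: R = 1/(4πr₁²h) = 145.8 K/W; Q = 104.7/145.8 = 0.718 W.
Coated: R = R_cond + R_conv = 87.77 K/W; Q = 104.7/87.77 = 1.19 W.

increases: 0.718 → 1.19 W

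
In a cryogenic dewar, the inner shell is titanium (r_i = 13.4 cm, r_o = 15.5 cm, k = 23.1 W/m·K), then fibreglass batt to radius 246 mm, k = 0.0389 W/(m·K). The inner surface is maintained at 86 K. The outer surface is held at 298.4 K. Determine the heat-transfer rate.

Resistance network (inner→outer):
  R_titanium = (1/0.134 − 1/0.155)/(4πk) = 1.011/(4π·23.1) = 0.003483 K/W
  R_fibreglass batt = (1/0.155 − 1/0.246)/(4πk) = 2.387/(4π·0.0389) = 4.882 K/W
ΣR = 0.003483 + 4.882 = 4.885 K/W
Q = ΔT/ΣR = (86 K − 298.4 K)/4.885 = -43.5 W
(Negative Q ⇒ heat flows inward; heat gain = 43.5 W.)

Q = 43.5 W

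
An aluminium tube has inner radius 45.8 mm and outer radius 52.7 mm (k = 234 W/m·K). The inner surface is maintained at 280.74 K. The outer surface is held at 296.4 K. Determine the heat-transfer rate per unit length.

Q' = 164 kW/m

Q' = 2πk·ΔT/ln(r₂/r₁) = 2π × 234 × 15.66 / ln(0.0527/0.0458) = 1.64×10^5 W/m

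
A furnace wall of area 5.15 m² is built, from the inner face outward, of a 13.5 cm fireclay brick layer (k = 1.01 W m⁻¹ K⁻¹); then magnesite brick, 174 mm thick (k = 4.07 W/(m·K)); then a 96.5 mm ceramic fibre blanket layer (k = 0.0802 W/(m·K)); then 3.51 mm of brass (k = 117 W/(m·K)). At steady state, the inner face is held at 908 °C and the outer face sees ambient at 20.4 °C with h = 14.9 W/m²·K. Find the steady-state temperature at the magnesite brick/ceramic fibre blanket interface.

T = 800 °C

Series thermal resistances, inner to outer:
  R_fireclay brick = L/(kA) = 0.135/(1.01·5.15) = 0.02595 K/W
  R_magnesite brick = L/(kA) = 0.174/(4.07·5.15) = 0.008301 K/W
  R_ceramic fibre blanket = L/(kA) = 0.0965/(0.0802·5.15) = 0.2336 K/W
  R_brass = L/(kA) = 0.00351/(117·5.15) = 5.825×10^-6 K/W
  R_conv,out = 1/(hA) = 1/(14.9·5.15) = 0.01303 K/W
ΣR = 0.02595 + 0.008301 + 0.2336 + 5.825×10^-6 + 0.01303 = 0.2809 K/W
Q = ΔT/ΣR = (908 °C − 20.4 °C)/0.2809 = 3160 W
From the inner boundary to the magnesite brick/ceramic fibre blanket interface, ΣR_partial = 0.03425 K/W.
T_interface = T_in − Q·ΣR_partial = 908 °C − (3160)(0.03425) = 800 °C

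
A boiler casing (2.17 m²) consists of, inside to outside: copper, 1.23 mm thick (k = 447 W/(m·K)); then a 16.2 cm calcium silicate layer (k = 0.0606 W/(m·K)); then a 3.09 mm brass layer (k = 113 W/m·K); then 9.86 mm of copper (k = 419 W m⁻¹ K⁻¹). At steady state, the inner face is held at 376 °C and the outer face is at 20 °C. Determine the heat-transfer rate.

Series thermal resistances, inner to outer:
  R_copper = L/(kA) = 0.00123/(447·2.17) = 1.268×10^-6 K/W
  R_calcium silicate = L/(kA) = 0.162/(0.0606·2.17) = 1.232 K/W
  R_brass = L/(kA) = 0.00309/(113·2.17) = 1.260×10^-5 K/W
  R_copper = L/(kA) = 0.00986/(419·2.17) = 1.084×10^-5 K/W
ΣR = 1.268×10^-6 + 1.232 + 1.260×10^-5 + 1.084×10^-5 = 1.232 K/W
Q = ΔT/ΣR = (376 °C − 20 °C)/1.232 = 289 W

Q = 289 W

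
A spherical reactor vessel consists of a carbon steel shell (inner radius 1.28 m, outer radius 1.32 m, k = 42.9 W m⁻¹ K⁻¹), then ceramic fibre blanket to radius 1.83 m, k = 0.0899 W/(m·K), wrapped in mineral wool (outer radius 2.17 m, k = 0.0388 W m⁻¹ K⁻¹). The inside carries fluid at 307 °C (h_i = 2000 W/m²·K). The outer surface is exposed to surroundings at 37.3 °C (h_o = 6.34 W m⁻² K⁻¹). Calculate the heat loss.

Q = 738 W

Series thermal resistances, inner to outer:
  R_conv,in = 1/(4πr²h) = 1/(4π·1.28²·2000) = 2.429×10^-5 K/W
  R_carbon steel = (1/1.28 − 1/1.32)/(4πk) = 0.02367/(4π·42.9) = 4.391×10^-5 K/W
  R_ceramic fibre blanket = (1/1.32 − 1/1.83)/(4πk) = 0.2111/(4π·0.0899) = 0.1869 K/W
  R_mineral wool = (1/1.83 − 1/2.17)/(4πk) = 0.08562/(4π·0.0388) = 0.1756 K/W
  R_conv,out = 1/(4πr²h) = 1/(4π·2.17²·6.34) = 0.002666 K/W
ΣR = 2.429×10^-5 + 4.391×10^-5 + 0.1869 + 0.1756 + 0.002666 = 0.3652 K/W
Q = ΔT/ΣR = (307 °C − 37.3 °C)/0.3652 = 738 W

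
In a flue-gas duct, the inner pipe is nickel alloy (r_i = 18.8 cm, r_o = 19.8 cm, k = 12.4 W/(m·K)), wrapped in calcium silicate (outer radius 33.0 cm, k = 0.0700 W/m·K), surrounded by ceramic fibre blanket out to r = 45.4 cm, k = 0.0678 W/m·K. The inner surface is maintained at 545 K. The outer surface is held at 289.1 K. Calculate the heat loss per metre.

Series thermal resistances, inner to outer:
  R'_nickel alloy = ln(0.198/0.188)/(2πk) = 0.05183/(2π·12.4) = 6.652×10^-4 m·K/W
  R'_calcium silicate = ln(0.330/0.198)/(2πk) = 0.5108/(2π·0.0700) = 1.161 m·K/W
  R'_ceramic fibre blanket = ln(0.454/0.330)/(2πk) = 0.3190/(2π·0.0678) = 0.7488 m·K/W
ΣR = 6.652×10^-4 + 1.161 + 0.7488 = 1.910 m·K/W
Q' = ΔT/ΣR = (545 K − 289.1 K)/1.910 = 134 W/m

Q' = 134 W/m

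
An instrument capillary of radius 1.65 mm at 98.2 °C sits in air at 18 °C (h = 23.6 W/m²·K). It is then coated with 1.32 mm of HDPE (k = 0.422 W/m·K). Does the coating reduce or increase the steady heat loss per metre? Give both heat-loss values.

increases: 19.6 → 32.2 W/m

Critical radius for a cylinder: r_cr = k/h = 0.0179 m = 1.79 cm.
Outer radius after coating: r₂ = 0.00165 + 0.00132 = 0.00297 m.
Since r₁ < r_cr and r₂ ≤ r_cr, the coating moves toward the maximum at r_cr — heat loss rises.
Bare: R = 1/(2πr₁h) = 4.087 m·K/W; Q = 80.2/4.087 = 19.6 W/m.
Coated: R = R_cond + R_conv = 2.492 m·K/W; Q = 80.2/2.492 = 32.2 W/m.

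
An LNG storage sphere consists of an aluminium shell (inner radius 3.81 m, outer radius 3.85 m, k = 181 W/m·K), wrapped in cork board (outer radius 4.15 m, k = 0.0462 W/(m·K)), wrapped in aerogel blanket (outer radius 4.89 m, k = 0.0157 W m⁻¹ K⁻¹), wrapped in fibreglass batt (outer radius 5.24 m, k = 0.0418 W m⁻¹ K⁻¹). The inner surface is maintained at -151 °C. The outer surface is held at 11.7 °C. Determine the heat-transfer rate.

Resistance network (inner→outer):
  R_aluminium = (1/3.81 − 1/3.85)/(4πk) = 0.002727/(4π·181) = 1.199×10^-6 K/W
  R_cork board = (1/3.85 − 1/4.15)/(4πk) = 0.01878/(4π·0.0462) = 0.03234 K/W
  R_aerogel blanket = (1/4.15 − 1/4.89)/(4πk) = 0.03646/(4π·0.0157) = 0.1848 K/W
  R_fibreglass batt = (1/4.89 − 1/5.24)/(4πk) = 0.01366/(4π·0.0418) = 0.02600 K/W
ΣR = 1.199×10^-6 + 0.03234 + 0.1848 + 0.02600 = 0.2431 K/W
Q = ΔT/ΣR = (-151 °C − 11.7 °C)/0.2431 = -669 W
(Negative Q ⇒ heat flows inward; heat gain = 669 W.)

Q = 669 W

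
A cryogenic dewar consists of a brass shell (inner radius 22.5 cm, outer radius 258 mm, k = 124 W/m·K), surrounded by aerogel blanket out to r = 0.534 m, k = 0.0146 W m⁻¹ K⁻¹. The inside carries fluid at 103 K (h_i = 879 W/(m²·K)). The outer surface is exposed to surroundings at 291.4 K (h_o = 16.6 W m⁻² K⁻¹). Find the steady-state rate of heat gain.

Q = 17.2 W

Series thermal resistances, inner to outer:
  R_conv,in = 1/(4πr²h) = 1/(4π·0.225²·879) = 0.001788 K/W
  R_brass = (1/0.225 − 1/0.258)/(4πk) = 0.5685/(4π·124) = 3.648×10^-4 K/W
  R_aerogel blanket = (1/0.258 − 1/0.534)/(4πk) = 2.003/(4π·0.0146) = 10.92 K/W
  R_conv,out = 1/(4πr²h) = 1/(4π·0.534²·16.6) = 0.01681 K/W
ΣR = 0.001788 + 3.648×10^-4 + 10.92 + 0.01681 = 10.94 K/W
Q = ΔT/ΣR = (103 K − 291.4 K)/10.94 = -17.2 W
(Negative Q ⇒ heat flows inward; heat gain = 17.2 W.)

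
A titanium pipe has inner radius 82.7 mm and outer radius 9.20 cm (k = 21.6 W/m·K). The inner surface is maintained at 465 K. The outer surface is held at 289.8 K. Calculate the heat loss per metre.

Q' = 2πk·ΔT/ln(r₂/r₁) = 2π × 21.6 × 175.2 / ln(0.0920/0.0827) = 2.23×10^5 W/m

Q' = 2.23×10^5 W/m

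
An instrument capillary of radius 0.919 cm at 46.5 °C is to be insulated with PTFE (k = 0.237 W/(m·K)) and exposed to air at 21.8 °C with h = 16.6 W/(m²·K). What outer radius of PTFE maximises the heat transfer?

For a cylinder, r_cr = k_ins/h = 0.237/16.6 = 0.0143 m = 1.43 cm

r_cr = 1.43 cm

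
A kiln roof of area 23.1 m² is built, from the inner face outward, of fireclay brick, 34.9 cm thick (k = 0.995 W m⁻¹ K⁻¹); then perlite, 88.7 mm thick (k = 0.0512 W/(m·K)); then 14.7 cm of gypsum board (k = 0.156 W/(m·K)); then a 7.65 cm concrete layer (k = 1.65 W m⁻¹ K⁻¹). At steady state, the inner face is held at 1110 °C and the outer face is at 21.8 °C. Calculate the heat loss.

Resistance network (inner→outer):
  R_fireclay brick = L/(kA) = 0.349/(0.995·23.1) = 0.01518 K/W
  R_perlite = L/(kA) = 0.0887/(0.0512·23.1) = 0.07500 K/W
  R_gypsum board = L/(kA) = 0.147/(0.156·23.1) = 0.04079 K/W
  R_concrete = L/(kA) = 0.0765/(1.65·23.1) = 0.002007 K/W
ΣR = 0.01518 + 0.07500 + 0.04079 + 0.002007 = 0.1330 K/W
Q = ΔT/ΣR = (1110 °C − 21.8 °C)/0.1330 = 8180 W

Q = 8.18 kW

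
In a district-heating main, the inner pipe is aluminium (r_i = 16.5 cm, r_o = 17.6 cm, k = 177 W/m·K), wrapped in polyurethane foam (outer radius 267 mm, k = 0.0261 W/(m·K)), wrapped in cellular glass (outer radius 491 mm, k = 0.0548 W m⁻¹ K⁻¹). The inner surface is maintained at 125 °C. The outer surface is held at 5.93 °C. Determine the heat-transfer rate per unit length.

Q' = 27.6 W/m

Treat each layer as a resistance in series:
  R'_aluminium = ln(0.176/0.165)/(2πk) = 0.06454/(2π·177) = 5.803×10^-5 m·K/W
  R'_polyurethane foam = ln(0.267/0.176)/(2πk) = 0.4168/(2π·0.0261) = 2.541 m·K/W
  R'_cellular glass = ln(0.491/0.267)/(2πk) = 0.6092/(2π·0.0548) = 1.769 m·K/W
ΣR = 5.803×10^-5 + 2.541 + 1.769 = 4.310 m·K/W
Q' = ΔT/ΣR = (125 °C − 5.93 °C)/4.310 = 27.6 W/m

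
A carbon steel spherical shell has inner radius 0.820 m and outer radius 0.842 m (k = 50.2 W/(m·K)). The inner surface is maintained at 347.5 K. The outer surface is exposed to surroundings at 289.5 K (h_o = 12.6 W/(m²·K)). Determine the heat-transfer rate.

Treat each layer as a resistance in series:
  R_carbon steel = (1/0.820 − 1/0.842)/(4πk) = 0.03186/(4π·50.2) = 5.051×10^-5 K/W
  R_conv,out = 1/(4πr²h) = 1/(4π·0.842²·12.6) = 0.008908 K/W
ΣR = 5.051×10^-5 + 0.008908 = 0.008959 K/W
Q = ΔT/ΣR = (347.5 K − 289.5 K)/0.008959 = 6470 W

Q = 6.47 kW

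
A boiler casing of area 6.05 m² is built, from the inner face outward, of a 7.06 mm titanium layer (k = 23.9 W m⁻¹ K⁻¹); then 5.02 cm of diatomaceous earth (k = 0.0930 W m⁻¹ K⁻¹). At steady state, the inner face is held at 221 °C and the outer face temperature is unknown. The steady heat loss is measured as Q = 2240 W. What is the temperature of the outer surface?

T_out = 21.0 °C

Sum the resistances:
  R_titanium = L/(kA) = 0.00706/(23.9·6.05) = 4.883×10^-5 K/W
  R_diatomaceous earth = L/(kA) = 0.0502/(0.0930·6.05) = 0.08922 K/W
ΣR = 0.08927 K/W
ΔT = Q·ΣR = 2240 × 0.08927 = 200.0 K
Heat flows outward, so T_out = T_in − ΔT = 221 − 200.0 = 21.0 °C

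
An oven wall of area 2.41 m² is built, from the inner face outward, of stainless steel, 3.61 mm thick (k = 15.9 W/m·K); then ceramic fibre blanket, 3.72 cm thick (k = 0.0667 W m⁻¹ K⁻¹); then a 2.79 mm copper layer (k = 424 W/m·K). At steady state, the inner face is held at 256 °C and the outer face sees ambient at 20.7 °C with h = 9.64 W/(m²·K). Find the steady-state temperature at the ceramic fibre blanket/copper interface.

Treat each layer as a resistance in series:
  R_stainless steel = L/(kA) = 0.00361/(15.9·2.41) = 9.421×10^-5 K/W
  R_ceramic fibre blanket = L/(kA) = 0.0372/(0.0667·2.41) = 0.2314 K/W
  R_copper = L/(kA) = 0.00279/(424·2.41) = 2.730×10^-6 K/W
  R_conv,out = 1/(hA) = 1/(9.64·2.41) = 0.04304 K/W
ΣR = 9.421×10^-5 + 0.2314 + 2.730×10^-6 + 0.04304 = 0.2745 K/W
Q = ΔT/ΣR = (256 °C − 20.7 °C)/0.2745 = 857.2 W
From the inner boundary to the ceramic fibre blanket/copper interface, ΣR_partial = 0.2315 K/W.
T_interface = T_in − Q·ΣR_partial = 256 °C − (857.2)(0.2315) = 57.6 °C

T = 57.6 °C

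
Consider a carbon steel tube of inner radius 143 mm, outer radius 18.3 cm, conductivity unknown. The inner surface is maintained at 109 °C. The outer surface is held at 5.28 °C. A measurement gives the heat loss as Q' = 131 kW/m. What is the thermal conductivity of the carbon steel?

ΣR = ΔT/Q' = |109 − 5.28|/1.31×10^5 = 7.918×10^-4 m·K/W
ln(r₂/r₁)/(2πk) = 7.918×10^-4 ⇒ k = 0.2466/(2π·7.918×10^-4) = 49.6 W/m·K

k = 49.6 W/m·K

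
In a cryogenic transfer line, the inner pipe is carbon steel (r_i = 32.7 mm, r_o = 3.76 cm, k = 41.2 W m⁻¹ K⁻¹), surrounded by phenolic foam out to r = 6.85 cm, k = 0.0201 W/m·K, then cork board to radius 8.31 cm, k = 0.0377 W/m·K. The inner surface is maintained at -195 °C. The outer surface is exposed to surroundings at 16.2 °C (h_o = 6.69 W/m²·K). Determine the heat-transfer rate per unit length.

Treat each layer as a resistance in series:
  R'_carbon steel = ln(0.0376/0.0327)/(2πk) = 0.1396/(2π·41.2) = 5.394×10^-4 m·K/W
  R'_phenolic foam = ln(0.0685/0.0376)/(2πk) = 0.5998/(2π·0.0201) = 4.750 m·K/W
  R'_cork board = ln(0.0831/0.0685)/(2πk) = 0.1932/(2π·0.0377) = 0.8157 m·K/W
  R'_conv,out = 1/(2πr h) = 1/(2π·0.0831·6.69) = 0.2863 m·K/W
ΣR = 5.394×10^-4 + 4.750 + 0.8157 + 0.2863 = 5.853 m·K/W
Q' = ΔT/ΣR = (-195 °C − 16.2 °C)/5.853 = -36.1 W/m
(Negative Q' ⇒ heat flows inward; heat gain = 36.1 W/m.)

Q' = 36.1 W/m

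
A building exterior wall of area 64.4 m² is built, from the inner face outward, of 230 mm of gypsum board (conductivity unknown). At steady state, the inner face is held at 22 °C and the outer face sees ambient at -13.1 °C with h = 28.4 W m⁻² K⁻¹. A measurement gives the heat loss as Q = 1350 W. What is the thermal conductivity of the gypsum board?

k = 0.140 W/m·K

ΣR = ΔT/Q = |22 − -13.1|/1350 = 0.02600 K/W
Known resistances:
  R_conv,out = 1/(hA) = 1/(28.4·64.4) = 5.468×10^-4 K/W
R_gypsum board = ΣR − ΣR_known = 0.02600 − 5.468×10^-4 = 0.02545 K/W
L/(kA) = 0.02545 ⇒ k = 0.230/(0.02545·64.4) = 0.140 W/m·K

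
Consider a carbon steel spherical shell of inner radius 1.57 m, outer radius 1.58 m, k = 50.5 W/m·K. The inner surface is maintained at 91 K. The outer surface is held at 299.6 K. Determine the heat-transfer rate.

Q = 4πk·ΔT/(1/r₁ − 1/r₂) = 4π × 50.5 × 208.6 / (1/1.57 − 1/1.58) = 3.28×10^7 W

Q = 32800 kW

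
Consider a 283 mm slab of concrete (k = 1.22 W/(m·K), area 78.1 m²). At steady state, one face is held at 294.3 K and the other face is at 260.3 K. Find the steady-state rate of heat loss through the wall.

Q = 11400 W

Q = kA·ΔT/L = 1.22 × 78.1 × |294.3 K − 260.3 K| / 0.283 = 11400 W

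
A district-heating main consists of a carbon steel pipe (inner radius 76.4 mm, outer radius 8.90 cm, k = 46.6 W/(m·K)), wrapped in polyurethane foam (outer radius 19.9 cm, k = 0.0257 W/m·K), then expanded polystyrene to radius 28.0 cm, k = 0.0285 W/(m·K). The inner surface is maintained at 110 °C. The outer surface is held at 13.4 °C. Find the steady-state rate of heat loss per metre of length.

Q' = 14.0 W/m

Treat each layer as a resistance in series:
  R'_carbon steel = ln(0.0890/0.0764)/(2πk) = 0.1527/(2π·46.6) = 5.214×10^-4 m·K/W
  R'_polyurethane foam = ln(0.199/0.0890)/(2πk) = 0.8047/(2π·0.0257) = 4.983 m·K/W
  R'_expanded polystyrene = ln(0.280/0.199)/(2πk) = 0.3415/(2π·0.0285) = 1.907 m·K/W
ΣR = 5.214×10^-4 + 4.983 + 1.907 = 6.891 m·K/W
Q' = ΔT/ΣR = (110 °C − 13.4 °C)/6.891 = 14.0 W/m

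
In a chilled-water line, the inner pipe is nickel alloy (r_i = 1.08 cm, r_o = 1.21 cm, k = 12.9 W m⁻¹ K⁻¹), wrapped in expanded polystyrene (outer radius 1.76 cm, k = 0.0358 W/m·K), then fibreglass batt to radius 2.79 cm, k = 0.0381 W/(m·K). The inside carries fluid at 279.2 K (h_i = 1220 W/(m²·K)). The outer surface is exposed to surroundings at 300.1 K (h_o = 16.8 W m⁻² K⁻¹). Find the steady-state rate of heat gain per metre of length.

Q' = 5.30 W/m

Treat each layer as a resistance in series:
  R'_conv,in = 1/(2πr h) = 1/(2π·0.0108·1220) = 0.01208 m·K/W
  R'_nickel alloy = ln(0.0121/0.0108)/(2πk) = 0.1137/(2π·12.9) = 0.001402 m·K/W
  R'_expanded polystyrene = ln(0.0176/0.0121)/(2πk) = 0.3747/(2π·0.0358) = 1.666 m·K/W
  R'_fibreglass batt = ln(0.0279/0.0176)/(2πk) = 0.4607/(2π·0.0381) = 1.925 m·K/W
  R'_conv,out = 1/(2πr h) = 1/(2π·0.0279·16.8) = 0.3396 m·K/W
ΣR = 0.01208 + 0.001402 + 1.666 + 1.925 + 0.3396 = 3.944 m·K/W
Q' = ΔT/ΣR = (279.2 K − 300.1 K)/3.944 = -5.30 W/m
(Negative Q' ⇒ heat flows inward; heat gain = 5.30 W/m.)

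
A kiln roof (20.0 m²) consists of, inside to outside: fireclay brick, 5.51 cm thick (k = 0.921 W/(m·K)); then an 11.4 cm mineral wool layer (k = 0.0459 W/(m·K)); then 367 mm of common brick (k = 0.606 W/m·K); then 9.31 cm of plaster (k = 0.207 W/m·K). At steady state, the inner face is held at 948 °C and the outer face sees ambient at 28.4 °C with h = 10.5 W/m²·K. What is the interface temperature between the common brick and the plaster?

T = 164 °C

Treat each layer as a resistance in series:
  R_fireclay brick = L/(kA) = 0.0551/(0.921·20.0) = 0.002991 K/W
  R_mineral wool = L/(kA) = 0.114/(0.0459·20.0) = 0.1242 K/W
  R_common brick = L/(kA) = 0.367/(0.606·20.0) = 0.03028 K/W
  R_plaster = L/(kA) = 0.0931/(0.207·20.0) = 0.02249 K/W
  R_conv,out = 1/(hA) = 1/(10.5·20.0) = 0.004762 K/W
ΣR = 0.002991 + 0.1242 + 0.03028 + 0.02249 + 0.004762 = 0.1847 K/W
Q = ΔT/ΣR = (948 °C − 28.4 °C)/0.1847 = 4979 W
From the inner boundary to the common brick/plaster interface, ΣR_partial = 0.1575 K/W.
T_interface = T_in − Q·ΣR_partial = 948 °C − (4979)(0.1575) = 164 °C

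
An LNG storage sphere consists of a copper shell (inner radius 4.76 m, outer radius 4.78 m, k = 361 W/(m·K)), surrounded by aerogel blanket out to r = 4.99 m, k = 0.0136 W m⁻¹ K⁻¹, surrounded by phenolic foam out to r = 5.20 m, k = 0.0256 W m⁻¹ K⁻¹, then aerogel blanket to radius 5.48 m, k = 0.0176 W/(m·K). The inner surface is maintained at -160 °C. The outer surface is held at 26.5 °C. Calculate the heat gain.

Q = 1540 W

Series thermal resistances, inner to outer:
  R_copper = (1/4.76 − 1/4.78)/(4πk) = 8.790×10^-4/(4π·361) = 1.938×10^-7 K/W
  R_aerogel blanket = (1/4.78 − 1/4.99)/(4πk) = 0.008804/(4π·0.0136) = 0.05152 K/W
  R_phenolic foam = (1/4.99 − 1/5.20)/(4πk) = 0.008093/(4π·0.0256) = 0.02516 K/W
  R_aerogel blanket = (1/5.20 − 1/5.48)/(4πk) = 0.009826/(4π·0.0176) = 0.04443 K/W
ΣR = 1.938×10^-7 + 0.05152 + 0.02516 + 0.04443 = 0.1211 K/W
Q = ΔT/ΣR = (-160 °C − 26.5 °C)/0.1211 = -1540 W
(Negative Q ⇒ heat flows inward; heat gain = 1540 W.)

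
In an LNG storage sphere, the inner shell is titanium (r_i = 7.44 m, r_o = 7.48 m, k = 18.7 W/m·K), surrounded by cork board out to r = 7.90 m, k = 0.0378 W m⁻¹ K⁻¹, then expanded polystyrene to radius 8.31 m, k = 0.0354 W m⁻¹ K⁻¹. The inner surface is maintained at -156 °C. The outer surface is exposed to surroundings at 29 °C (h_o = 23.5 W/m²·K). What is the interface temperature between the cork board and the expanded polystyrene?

T = -60.7 °C

Series thermal resistances, inner to outer:
  R_titanium = (1/7.44 − 1/7.48)/(4πk) = 7.188×10^-4/(4π·18.7) = 3.059×10^-6 K/W
  R_cork board = (1/7.48 − 1/7.90)/(4πk) = 0.007108/(4π·0.0378) = 0.01496 K/W
  R_expanded polystyrene = (1/7.90 − 1/8.31)/(4πk) = 0.006245/(4π·0.0354) = 0.01404 K/W
  R_conv,out = 1/(4πr²h) = 1/(4π·8.31²·23.5) = 4.904×10^-5 K/W
ΣR = 3.059×10^-6 + 0.01496 + 0.01404 + 4.904×10^-5 = 0.02905 K/W
Q = ΔT/ΣR = (-156 °C − 29 °C)/0.02905 = -6368 W
From the inner boundary to the cork board/expanded polystyrene interface, ΣR_partial = 0.01496 K/W.
T_interface = T_in − Q·ΣR_partial = -156 °C − (-6368)(0.01496) = -60.7 °C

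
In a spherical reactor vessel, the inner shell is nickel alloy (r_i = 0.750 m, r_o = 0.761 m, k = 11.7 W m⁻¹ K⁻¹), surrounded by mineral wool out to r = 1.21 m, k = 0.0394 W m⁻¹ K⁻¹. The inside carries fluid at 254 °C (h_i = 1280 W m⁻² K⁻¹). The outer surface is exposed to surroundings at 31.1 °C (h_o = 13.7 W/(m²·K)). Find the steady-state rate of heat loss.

Series thermal resistances, inner to outer:
  R_conv,in = 1/(4πr²h) = 1/(4π·0.750²·1280) = 1.105×10^-4 K/W
  R_nickel alloy = (1/0.750 − 1/0.761)/(4πk) = 0.01927/(4π·11.7) = 1.311×10^-4 K/W
  R_mineral wool = (1/0.761 − 1/1.21)/(4πk) = 0.4876/(4π·0.0394) = 0.9849 K/W
  R_conv,out = 1/(4πr²h) = 1/(4π·1.21²·13.7) = 0.003967 K/W
ΣR = 1.105×10^-4 + 1.311×10^-4 + 0.9849 + 0.003967 = 0.9891 K/W
Q = ΔT/ΣR = (254 °C − 31.1 °C)/0.9891 = 225 W

Q = 225 W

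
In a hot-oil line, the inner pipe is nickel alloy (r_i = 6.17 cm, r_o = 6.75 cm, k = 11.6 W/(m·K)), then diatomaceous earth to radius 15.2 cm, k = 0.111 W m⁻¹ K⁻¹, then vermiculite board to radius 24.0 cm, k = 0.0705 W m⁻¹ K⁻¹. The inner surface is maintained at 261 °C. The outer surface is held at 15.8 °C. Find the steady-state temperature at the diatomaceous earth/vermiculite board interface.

Series thermal resistances, inner to outer:
  R'_nickel alloy = ln(0.0675/0.0617)/(2πk) = 0.08984/(2π·11.6) = 0.001233 m·K/W
  R'_diatomaceous earth = ln(0.152/0.0675)/(2πk) = 0.8118/(2π·0.111) = 1.164 m·K/W
  R'_vermiculite board = ln(0.240/0.152)/(2πk) = 0.4568/(2π·0.0705) = 1.031 m·K/W
ΣR = 0.001233 + 1.164 + 1.031 = 2.196 m·K/W
Q' = ΔT/ΣR = (261 °C − 15.8 °C)/2.196 = 111.7 W/m
From the inner boundary to the diatomaceous earth/vermiculite board interface, ΣR_partial = 1.165 m·K/W.
T_interface = T_in − Q'·ΣR_partial = 261 °C − (111.7)(1.165) = 131 °C

T = 131 °C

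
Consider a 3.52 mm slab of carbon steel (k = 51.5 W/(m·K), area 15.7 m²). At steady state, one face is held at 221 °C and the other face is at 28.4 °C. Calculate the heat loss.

Q = kA·ΔT/L = 51.5 × 15.7 × |221 °C − 28.4 °C| / 0.00352 = 4.42×10^7 W

Q = 44200 kW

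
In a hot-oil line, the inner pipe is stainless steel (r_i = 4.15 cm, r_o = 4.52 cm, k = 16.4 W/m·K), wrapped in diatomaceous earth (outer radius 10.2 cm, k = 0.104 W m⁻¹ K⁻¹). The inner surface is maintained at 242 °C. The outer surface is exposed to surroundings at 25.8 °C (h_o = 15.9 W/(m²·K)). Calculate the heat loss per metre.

Resistance network (inner→outer):
  R'_stainless steel = ln(0.0452/0.0415)/(2πk) = 0.08540/(2π·16.4) = 8.288×10^-4 m·K/W
  R'_diatomaceous earth = ln(0.102/0.0452)/(2πk) = 0.8139/(2π·0.104) = 1.246 m·K/W
  R'_conv,out = 1/(2πr h) = 1/(2π·0.102·15.9) = 0.09813 m·K/W
ΣR = 8.288×10^-4 + 1.246 + 0.09813 = 1.345 m·K/W
Q' = ΔT/ΣR = (242 °C − 25.8 °C)/1.345 = 161 W/m

Q' = 161 W/m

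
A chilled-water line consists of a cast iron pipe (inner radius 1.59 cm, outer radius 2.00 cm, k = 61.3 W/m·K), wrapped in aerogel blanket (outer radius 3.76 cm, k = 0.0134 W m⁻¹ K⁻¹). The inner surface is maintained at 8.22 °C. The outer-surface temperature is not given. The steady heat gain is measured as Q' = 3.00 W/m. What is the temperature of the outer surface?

Series resistances:
  R'_cast iron = ln(0.0200/0.0159)/(2πk) = 0.2294/(2π·61.3) = 5.956×10^-4 m·K/W
  R'_aerogel blanket = ln(0.0376/0.0200)/(2πk) = 0.6313/(2π·0.0134) = 7.498 m·K/W
ΣR = 7.498 m·K/W
ΔT = Q'·ΣR = 3.00 × 7.498 = 22.49 K
Heat flows inward, so T_out = T_in + ΔT = 8.22 + 22.49 = 30.7 °C

T_out = 30.7 °C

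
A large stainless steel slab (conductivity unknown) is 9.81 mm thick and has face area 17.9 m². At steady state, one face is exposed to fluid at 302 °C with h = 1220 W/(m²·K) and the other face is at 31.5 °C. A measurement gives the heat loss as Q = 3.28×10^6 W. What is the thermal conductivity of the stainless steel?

ΣR = ΔT/Q = |302 − 31.5|/3.28×10^6 = 8.247×10^-5 K/W
Known resistances:
  R_conv,in = 1/(hA) = 1/(1220·17.9) = 4.579×10^-5 K/W
R_stainless steel = ΣR − ΣR_known = 8.247×10^-5 − 4.579×10^-5 = 3.668×10^-5 K/W
L/(kA) = 3.668×10^-5 ⇒ k = 0.00981/(3.668×10^-5·17.9) = 14.9 W/m·K

k = 14.9 W/m·K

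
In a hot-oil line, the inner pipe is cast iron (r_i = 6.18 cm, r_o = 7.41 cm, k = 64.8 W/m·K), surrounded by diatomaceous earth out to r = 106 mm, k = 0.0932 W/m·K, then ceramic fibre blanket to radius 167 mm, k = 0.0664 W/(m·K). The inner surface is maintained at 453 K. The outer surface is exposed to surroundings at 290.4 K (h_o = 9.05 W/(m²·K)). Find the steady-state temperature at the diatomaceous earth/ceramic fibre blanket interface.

T = 398 K

Treat each layer as a resistance in series:
  R'_cast iron = ln(0.0741/0.0618)/(2πk) = 0.1815/(2π·64.8) = 4.458×10^-4 m·K/W
  R'_diatomaceous earth = ln(0.106/0.0741)/(2πk) = 0.3580/(2π·0.0932) = 0.6114 m·K/W
  R'_ceramic fibre blanket = ln(0.167/0.106)/(2πk) = 0.4546/(2π·0.0664) = 1.090 m·K/W
  R'_conv,out = 1/(2πr h) = 1/(2π·0.167·9.05) = 0.1053 m·K/W
ΣR = 4.458×10^-4 + 0.6114 + 1.090 + 0.1053 = 1.807 m·K/W
Q' = ΔT/ΣR = (453 K − 290.4 K)/1.807 = 89.98 W/m
From the inner boundary to the diatomaceous earth/ceramic fibre blanket interface, ΣR_partial = 0.6118 m·K/W.
T_interface = T_in − Q'·ΣR_partial = 453 K − (89.98)(0.6118) = 398 K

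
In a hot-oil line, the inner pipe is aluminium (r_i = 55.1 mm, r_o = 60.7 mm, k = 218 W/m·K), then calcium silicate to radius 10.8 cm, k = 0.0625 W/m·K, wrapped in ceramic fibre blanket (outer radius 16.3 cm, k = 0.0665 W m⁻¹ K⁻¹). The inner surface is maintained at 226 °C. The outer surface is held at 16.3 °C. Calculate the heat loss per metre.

Q' = 85.5 W/m

Series thermal resistances, inner to outer:
  R'_aluminium = ln(0.0607/0.0551)/(2πk) = 0.09679/(2π·218) = 7.067×10^-5 m·K/W
  R'_calcium silicate = ln(0.108/0.0607)/(2πk) = 0.5762/(2π·0.0625) = 1.467 m·K/W
  R'_ceramic fibre blanket = ln(0.163/0.108)/(2πk) = 0.4116/(2π·0.0665) = 0.9851 m·K/W
ΣR = 7.067×10^-5 + 1.467 + 0.9851 = 2.452 m·K/W
Q' = ΔT/ΣR = (226 °C − 16.3 °C)/2.452 = 85.5 W/m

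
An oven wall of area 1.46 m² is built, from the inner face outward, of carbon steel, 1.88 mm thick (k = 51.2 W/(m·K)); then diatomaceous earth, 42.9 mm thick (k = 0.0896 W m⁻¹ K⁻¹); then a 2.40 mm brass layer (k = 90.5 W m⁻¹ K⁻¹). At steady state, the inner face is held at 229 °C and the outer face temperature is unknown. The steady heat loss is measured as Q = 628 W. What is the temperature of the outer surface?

T_out = 23.0 °C

Sum the resistances:
  R_carbon steel = L/(kA) = 0.00188/(51.2·1.46) = 2.515×10^-5 K/W
  R_diatomaceous earth = L/(kA) = 0.0429/(0.0896·1.46) = 0.3279 K/W
  R_brass = L/(kA) = 0.00240/(90.5·1.46) = 1.816×10^-5 K/W
ΣR = 0.3280 K/W
ΔT = Q·ΣR = 628 × 0.3280 = 206.0 K
Heat flows outward, so T_out = T_in − ΔT = 229 − 206.0 = 23.0 °C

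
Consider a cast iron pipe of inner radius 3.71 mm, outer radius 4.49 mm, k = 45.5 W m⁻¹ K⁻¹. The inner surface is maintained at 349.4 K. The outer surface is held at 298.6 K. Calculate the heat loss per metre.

Q' = 2πk·ΔT/ln(r₂/r₁) = 2π × 45.5 × 50.8 / ln(0.00449/0.00371) = 76100 W/m

Q' = 76.1 kW/m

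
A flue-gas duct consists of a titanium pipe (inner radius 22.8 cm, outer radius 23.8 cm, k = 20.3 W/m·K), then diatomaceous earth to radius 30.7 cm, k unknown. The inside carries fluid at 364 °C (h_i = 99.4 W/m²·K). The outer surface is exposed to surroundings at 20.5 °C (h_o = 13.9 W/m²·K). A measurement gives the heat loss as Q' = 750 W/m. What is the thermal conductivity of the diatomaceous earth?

k = 0.0980 W/m·K

ΣR = ΔT/Q' = |364 − 20.5|/750 = 0.4580 m·K/W
Known resistances:
  R'_conv,in = 1/(2πr h) = 1/(2π·0.228·99.4) = 0.007023 m·K/W
  R'_titanium = ln(0.238/0.228)/(2πk) = 0.04293/(2π·20.3) = 3.365×10^-4 m·K/W
  R'_conv,out = 1/(2πr h) = 1/(2π·0.307·13.9) = 0.03730 m·K/W
R_diatomaceous earth = ΣR − ΣR_known = 0.4580 − 0.04466 = 0.4133 m·K/W
ln(r₂/r₁)/(2πk) = 0.4133 ⇒ k = 0.2546/(2π·0.4133) = 0.0980 W/m·K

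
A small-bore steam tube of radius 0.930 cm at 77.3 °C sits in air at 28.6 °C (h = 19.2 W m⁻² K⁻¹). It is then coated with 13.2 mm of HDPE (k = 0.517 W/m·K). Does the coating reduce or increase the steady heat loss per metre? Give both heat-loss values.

Critical radius for a cylinder: r_cr = k/h = 0.0269 m = 2.69 cm.
Outer radius after coating: r₂ = 0.00930 + 0.0132 = 0.02250 m.
Since r₁ < r_cr and r₂ ≤ r_cr, the coating moves toward the maximum at r_cr — heat loss rises.
Bare: R = 1/(2πr₁h) = 0.8913 m·K/W; Q = 48.7/0.8913 = 54.6 W/m.
Coated: R = R_cond + R_conv = 0.6404 m·K/W; Q = 48.7/0.6404 = 76.0 W/m.

increases: 54.6 → 76.0 W/m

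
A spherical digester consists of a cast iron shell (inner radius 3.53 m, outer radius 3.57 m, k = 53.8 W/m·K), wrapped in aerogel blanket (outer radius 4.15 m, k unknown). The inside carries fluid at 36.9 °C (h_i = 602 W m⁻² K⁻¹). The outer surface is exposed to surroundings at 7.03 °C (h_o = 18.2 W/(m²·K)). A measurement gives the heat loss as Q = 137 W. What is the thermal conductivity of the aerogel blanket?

k = 0.0143 W/m·K

ΣR = ΔT/Q = |36.9 − 7.03|/137 = 0.2180 K/W
Known resistances:
  R_conv,in = 1/(4πr²h) = 1/(4π·3.53²·602) = 1.061×10^-5 K/W
  R_cast iron = (1/3.53 − 1/3.57)/(4πk) = 0.003174/(4π·53.8) = 4.695×10^-6 K/W
  R_conv,out = 1/(4πr²h) = 1/(4π·4.15²·18.2) = 2.539×10^-4 K/W
R_aerogel blanket = ΣR − ΣR_known = 0.2180 − 2.692×10^-4 = 0.2177 K/W
(1/r₁−1/r₂)/(4πk) = 0.2177 ⇒ k = 0.03915/(4π·0.2177) = 0.0143 W/m·K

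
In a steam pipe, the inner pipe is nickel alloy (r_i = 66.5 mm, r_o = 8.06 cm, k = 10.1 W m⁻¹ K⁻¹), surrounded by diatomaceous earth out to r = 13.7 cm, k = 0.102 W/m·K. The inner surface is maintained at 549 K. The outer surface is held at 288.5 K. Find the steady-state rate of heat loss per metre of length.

Q' = 314 W/m

Resistance network (inner→outer):
  R'_nickel alloy = ln(0.0806/0.0665)/(2πk) = 0.1923/(2π·10.1) = 0.003030 m·K/W
  R'_diatomaceous earth = ln(0.137/0.0806)/(2πk) = 0.5305/(2π·0.102) = 0.8277 m·K/W
ΣR = 0.003030 + 0.8277 = 0.8307 m·K/W
Q' = ΔT/ΣR = (549 K − 288.5 K)/0.8307 = 314 W/m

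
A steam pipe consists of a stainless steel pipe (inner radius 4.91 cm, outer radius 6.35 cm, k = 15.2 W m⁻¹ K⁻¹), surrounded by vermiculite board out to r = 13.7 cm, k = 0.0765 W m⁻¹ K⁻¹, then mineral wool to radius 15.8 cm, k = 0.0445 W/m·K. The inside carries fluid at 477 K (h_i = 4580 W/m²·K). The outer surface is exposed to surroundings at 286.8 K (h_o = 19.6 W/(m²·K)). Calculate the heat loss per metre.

Treat each layer as a resistance in series:
  R'_conv,in = 1/(2πr h) = 1/(2π·0.0491·4580) = 7.077×10^-4 m·K/W
  R'_stainless steel = ln(0.0635/0.0491)/(2πk) = 0.2572/(2π·15.2) = 0.002693 m·K/W
  R'_vermiculite board = ln(0.137/0.0635)/(2πk) = 0.7689/(2π·0.0765) = 1.600 m·K/W
  R'_mineral wool = ln(0.158/0.137)/(2πk) = 0.1426/(2π·0.0445) = 0.5101 m·K/W
  R'_conv,out = 1/(2πr h) = 1/(2π·0.158·19.6) = 0.05139 m·K/W
ΣR = 7.077×10^-4 + 0.002693 + 1.600 + 0.5101 + 0.05139 = 2.165 m·K/W
Q' = ΔT/ΣR = (477 K − 286.8 K)/2.165 = 87.9 W/m

Q' = 87.9 W/m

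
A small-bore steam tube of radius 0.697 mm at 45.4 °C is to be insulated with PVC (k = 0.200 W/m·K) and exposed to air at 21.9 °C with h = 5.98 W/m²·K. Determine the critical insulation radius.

r_cr = 3.34 cm

For a cylinder, r_cr = k_ins/h = 0.200/5.98 = 0.0334 m = 3.34 cm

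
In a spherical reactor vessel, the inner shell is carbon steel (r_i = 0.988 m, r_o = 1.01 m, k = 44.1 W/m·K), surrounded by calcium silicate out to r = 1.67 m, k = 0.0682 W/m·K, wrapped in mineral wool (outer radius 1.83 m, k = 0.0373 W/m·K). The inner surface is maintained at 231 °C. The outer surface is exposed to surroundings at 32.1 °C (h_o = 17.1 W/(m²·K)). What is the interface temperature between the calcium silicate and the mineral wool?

T = 71.6 °C

Series thermal resistances, inner to outer:
  R_carbon steel = (1/0.988 − 1/1.01)/(4πk) = 0.02205/(4π·44.1) = 3.978×10^-5 K/W
  R_calcium silicate = (1/1.01 − 1/1.67)/(4πk) = 0.3913/(4π·0.0682) = 0.4566 K/W
  R_mineral wool = (1/1.67 − 1/1.83)/(4πk) = 0.05235/(4π·0.0373) = 0.1117 K/W
  R_conv,out = 1/(4πr²h) = 1/(4π·1.83²·17.1) = 0.001390 K/W
ΣR = 3.978×10^-5 + 0.4566 + 0.1117 + 0.001390 = 0.5697 K/W
Q = ΔT/ΣR = (231 °C − 32.1 °C)/0.5697 = 349.1 W
From the inner boundary to the calcium silicate/mineral wool interface, ΣR_partial = 0.4566 K/W.
T_interface = T_in − Q·ΣR_partial = 231 °C − (349.1)(0.4566) = 71.6 °C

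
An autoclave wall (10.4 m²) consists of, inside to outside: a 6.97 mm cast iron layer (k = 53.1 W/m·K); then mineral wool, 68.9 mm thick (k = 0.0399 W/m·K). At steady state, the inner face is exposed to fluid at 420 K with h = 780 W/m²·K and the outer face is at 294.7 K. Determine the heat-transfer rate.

Treat each layer as a resistance in series:
  R_conv,in = 1/(hA) = 1/(780·10.4) = 1.233×10^-4 K/W
  R_cast iron = L/(kA) = 0.00697/(53.1·10.4) = 1.262×10^-5 K/W
  R_mineral wool = L/(kA) = 0.0689/(0.0399·10.4) = 0.1660 K/W
ΣR = 1.233×10^-4 + 1.262×10^-5 + 0.1660 = 0.1661 K/W
Q = ΔT/ΣR = (420 K − 294.7 K)/0.1661 = 754 W

Q = 754 W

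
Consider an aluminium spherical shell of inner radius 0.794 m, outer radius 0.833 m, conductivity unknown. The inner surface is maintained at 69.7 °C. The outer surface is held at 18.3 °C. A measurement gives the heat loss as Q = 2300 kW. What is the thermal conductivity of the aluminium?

ΣR = ΔT/Q = |69.7 − 18.3|/2.30×10^6 = 2.235×10^-5 K/W
(1/r₁−1/r₂)/(4πk) = 2.235×10^-5 ⇒ k = 0.05897/(4π·2.235×10^-5) = 210 W/m·K

k = 210 W/m·K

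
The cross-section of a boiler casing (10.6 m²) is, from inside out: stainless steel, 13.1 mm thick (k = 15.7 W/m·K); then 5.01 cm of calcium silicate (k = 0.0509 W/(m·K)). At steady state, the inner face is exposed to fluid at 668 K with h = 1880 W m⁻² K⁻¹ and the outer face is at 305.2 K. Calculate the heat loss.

Q = 3.90 kW

Treat each layer as a resistance in series:
  R_conv,in = 1/(hA) = 1/(1880·10.6) = 5.018×10^-5 K/W
  R_stainless steel = L/(kA) = 0.0131/(15.7·10.6) = 7.872×10^-5 K/W
  R_calcium silicate = L/(kA) = 0.0501/(0.0509·10.6) = 0.09286 K/W
ΣR = 5.018×10^-5 + 7.872×10^-5 + 0.09286 = 0.09299 K/W
Q = ΔT/ΣR = (668 K − 305.2 K)/0.09299 = 3900 W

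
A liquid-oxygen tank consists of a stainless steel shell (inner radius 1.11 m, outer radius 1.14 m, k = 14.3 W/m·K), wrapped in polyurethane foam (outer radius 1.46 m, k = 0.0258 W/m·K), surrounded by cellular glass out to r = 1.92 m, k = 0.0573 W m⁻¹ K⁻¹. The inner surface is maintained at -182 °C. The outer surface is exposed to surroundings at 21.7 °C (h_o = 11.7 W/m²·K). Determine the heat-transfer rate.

Q = 248 W

Treat each layer as a resistance in series:
  R_stainless steel = (1/1.11 − 1/1.14)/(4πk) = 0.02371/(4π·14.3) = 1.319×10^-4 K/W
  R_polyurethane foam = (1/1.14 − 1/1.46)/(4πk) = 0.1923/(4π·0.0258) = 0.5930 K/W
  R_cellular glass = (1/1.46 − 1/1.92)/(4πk) = 0.1641/(4π·0.0573) = 0.2279 K/W
  R_conv,out = 1/(4πr²h) = 1/(4π·1.92²·11.7) = 0.001845 K/W
ΣR = 1.319×10^-4 + 0.5930 + 0.2279 + 0.001845 = 0.8229 K/W
Q = ΔT/ΣR = (-182 °C − 21.7 °C)/0.8229 = -248 W
(Negative Q ⇒ heat flows inward; heat gain = 248 W.)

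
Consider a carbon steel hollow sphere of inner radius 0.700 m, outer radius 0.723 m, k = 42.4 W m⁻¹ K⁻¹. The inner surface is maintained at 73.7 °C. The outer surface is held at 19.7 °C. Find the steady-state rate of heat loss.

Q = 4πk·ΔT/(1/r₁ − 1/r₂) = 4π × 42.4 × 54 / (1/0.700 − 1/0.723) = 6.33×10^5 W

Q = 6.33×10^5 W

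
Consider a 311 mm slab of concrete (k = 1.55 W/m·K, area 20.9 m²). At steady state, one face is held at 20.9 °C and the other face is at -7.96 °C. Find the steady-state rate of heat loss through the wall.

Q = 3.01 kW

Q = kA·ΔT/L = 1.55 × 20.9 × |20.9 °C − -7.96 °C| / 0.311 = 3010 W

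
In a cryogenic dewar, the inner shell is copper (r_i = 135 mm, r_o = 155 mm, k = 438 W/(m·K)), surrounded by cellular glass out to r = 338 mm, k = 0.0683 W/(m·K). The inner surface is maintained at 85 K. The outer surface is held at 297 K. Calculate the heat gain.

Treat each layer as a resistance in series:
  R_copper = (1/0.135 − 1/0.155)/(4πk) = 0.9558/(4π·438) = 1.737×10^-4 K/W
  R_cellular glass = (1/0.155 − 1/0.338)/(4πk) = 3.493/(4π·0.0683) = 4.070 K/W
ΣR = 1.737×10^-4 + 4.070 = 4.070 K/W
Q = ΔT/ΣR = (85 K − 297 K)/4.070 = -52.1 W
(Negative Q ⇒ heat flows inward; heat gain = 52.1 W.)

Q = 52.1 W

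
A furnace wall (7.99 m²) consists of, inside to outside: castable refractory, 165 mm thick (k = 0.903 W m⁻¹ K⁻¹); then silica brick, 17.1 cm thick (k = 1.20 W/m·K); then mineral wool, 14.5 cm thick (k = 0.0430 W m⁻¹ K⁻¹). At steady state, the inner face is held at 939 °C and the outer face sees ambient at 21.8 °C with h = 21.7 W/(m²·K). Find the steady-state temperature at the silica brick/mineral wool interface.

T = 859 °C

Treat each layer as a resistance in series:
  R_castable refractory = L/(kA) = 0.165/(0.903·7.99) = 0.02287 K/W
  R_silica brick = L/(kA) = 0.171/(1.20·7.99) = 0.01783 K/W
  R_mineral wool = L/(kA) = 0.145/(0.0430·7.99) = 0.4220 K/W
  R_conv,out = 1/(hA) = 1/(21.7·7.99) = 0.005768 K/W
ΣR = 0.02287 + 0.01783 + 0.4220 + 0.005768 = 0.4685 K/W
Q = ΔT/ΣR = (939 °C − 21.8 °C)/0.4685 = 1958 W
From the inner boundary to the silica brick/mineral wool interface, ΣR_partial = 0.04070 K/W.
T_interface = T_in − Q·ΣR_partial = 939 °C − (1958)(0.04070) = 859 °C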